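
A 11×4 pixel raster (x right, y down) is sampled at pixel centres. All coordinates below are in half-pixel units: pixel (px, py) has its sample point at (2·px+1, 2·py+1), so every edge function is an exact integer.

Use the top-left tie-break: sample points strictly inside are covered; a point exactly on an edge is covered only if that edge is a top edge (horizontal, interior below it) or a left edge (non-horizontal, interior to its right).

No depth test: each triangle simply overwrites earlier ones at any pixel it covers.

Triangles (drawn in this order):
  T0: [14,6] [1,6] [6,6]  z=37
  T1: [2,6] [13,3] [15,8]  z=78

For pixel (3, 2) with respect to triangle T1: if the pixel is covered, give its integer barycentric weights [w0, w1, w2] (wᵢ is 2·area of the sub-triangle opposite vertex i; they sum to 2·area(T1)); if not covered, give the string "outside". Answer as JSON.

T0:
  degenerate (2·area = 0) — covers nothing
T1:
  2·area = 61
  edge (2, 6)→(13, 3): d=(11,-3) top-left  bias=+0
  edge (13, 3)→(15, 8): d=(2,5) right/bottom  bias=-1
  edge (15, 8)→(2, 6): d=(-13,-2) top-left  bias=+0
    (6,1)@(13, 3): e=[0,0,61] → .  [on edge]
    (3,2)@(7, 5): e=[4,34,23] → X
    (4,2)@(9, 5): e=[10,24,27] → X
    (5,2)@(11, 5): e=[16,14,31] → X
    (6,2)@(13, 5): e=[22,4,35] → X
    (7,2)@(15, 5): e=[28,-6,39] → .
    (3,3)@(7, 7): e=[26,38,-3] → .
    (4,3)@(9, 7): e=[32,28,1] → X
    (7,3)@(15, 7): e=[50,-2,13] → .
  covered (7 px):
    . . . . . . . . . . .
    . . . . . . . . . . .
    . . . X X X X . . . .
    . . . . X X X . . . .

Answer: [34,23,4]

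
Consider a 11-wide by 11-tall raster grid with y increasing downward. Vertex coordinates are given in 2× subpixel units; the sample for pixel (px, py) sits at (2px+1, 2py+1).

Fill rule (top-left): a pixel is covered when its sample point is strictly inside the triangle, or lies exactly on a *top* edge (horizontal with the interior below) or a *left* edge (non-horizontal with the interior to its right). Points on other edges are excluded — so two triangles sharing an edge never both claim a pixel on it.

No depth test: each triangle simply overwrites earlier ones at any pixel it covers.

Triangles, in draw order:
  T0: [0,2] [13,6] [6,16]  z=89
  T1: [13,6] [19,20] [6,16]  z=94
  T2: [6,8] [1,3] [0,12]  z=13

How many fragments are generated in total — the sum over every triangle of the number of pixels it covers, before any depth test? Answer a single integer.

T0:
  2·area = 158
  edge (0, 2)→(13, 6): d=(13,4) right/bottom  bias=-1
  edge (13, 6)→(6, 16): d=(-7,10) right/bottom  bias=-1
  edge (6, 16)→(0, 2): d=(-6,-14) top-left  bias=+0
    (0,1)@(1, 3): e=[9,141,8] → #
    (1,1)@(3, 3): e=[1,121,36] → #
    (2,1)@(5, 3): e=[-7,101,64] → ·
    (0,2)@(1, 5): e=[35,127,-4] → ·
    (1,2)@(3, 5): e=[27,107,24] → #
    (2,2)@(5, 5): e=[19,87,52] → #
    (3,2)@(7, 5): e=[11,67,80] → #
    (4,2)@(9, 5): e=[3,47,108] → #
    (5,2)@(11, 5): e=[-5,27,136] → ·
    (1,3)@(3, 7): e=[53,93,12] → #
    (5,3)@(11, 7): e=[21,13,124] → #
    (6,3)@(13, 7): e=[13,-7,152] → ·
    (1,4)@(3, 9): e=[79,79,0] → #  [on edge]
  covered (20 px):
    · · · · · · · · · · ·
    # # · · · · · · · · ·
    · # # # # · · · · · ·
    · # # # # # · · · · ·
    · # # # # · · · · · ·
    · · # # # · · · · · ·
    · · # # · · · · · · ·
    · · · · · · · · · · ·
    · · · · · · · · · · ·
    · · · · · · · · · · ·
    · · · · · · · · · · ·
T1:
  2·area = 158
  edge (13, 6)→(19, 20): d=(6,14) right/bottom  bias=-1
  edge (19, 20)→(6, 16): d=(-13,-4) top-left  bias=+0
  edge (6, 16)→(13, 6): d=(7,-10) top-left  bias=+0
    (6,3)@(13, 7): e=[6,145,7] → #
    (7,3)@(15, 7): e=[-22,153,27] → ·
    (5,4)@(11, 9): e=[46,111,1] → #
    (7,4)@(15, 9): e=[-10,127,41] → ·
    (5,5)@(11, 11): e=[58,85,15] → #
    (7,5)@(15, 11): e=[2,101,55] → #
    (8,5)@(17, 11): e=[-26,109,75] → ·
    (4,6)@(9, 13): e=[98,51,9] → #
    (8,6)@(17, 13): e=[-14,83,89] → ·
    (3,7)@(7, 15): e=[138,17,3] → #
    (8,7)@(17, 15): e=[-2,57,103] → ·
    (3,8)@(7, 17): e=[150,-9,17] → ·
  covered (20 px):
    · · · · · · · · · · ·
    · · · · · · · · · · ·
    · · · · · · · · · · ·
    · · · · · · # · · · ·
    · · · · · # # · · · ·
    · · · · · # # # · · ·
    · · · · # # # # · · ·
    · · · # # # # # · · ·
    · · · · · # # # # · ·
    · · · · · · · · # · ·
    · · · · · · · · · · ·
T2:
  2·area = 50  (B↔C swapped to make it positive)
  edge (6, 8)→(0, 12): d=(-6,4) right/bottom  bias=-1
  edge (0, 12)→(1, 3): d=(1,-9) top-left  bias=+0
  edge (1, 3)→(6, 8): d=(5,5) right/bottom  bias=-1
    (0,1)@(1, 3): e=[50,0,0] → ·  [on edge]
    (0,2)@(1, 5): e=[38,2,10] → #
    (1,2)@(3, 5): e=[30,20,0] → ·  [on edge]
    (0,3)@(1, 7): e=[26,4,20] → #
    (1,3)@(3, 7): e=[18,22,10] → #
    (2,3)@(5, 7): e=[10,40,0] → ·  [on edge]
    (0,4)@(1, 9): e=[14,6,30] → #
    (2,4)@(5, 9): e=[-2,42,10] → ·
    (3,4)@(7, 9): e=[-10,60,0] → ·  [on edge]
    (0,5)@(1, 11): e=[2,8,40] → #
    (1,5)@(3, 11): e=[-6,26,30] → ·
    (4,5)@(9, 11): e=[-30,80,0] → ·  [on edge]
    (5,6)@(11, 13): e=[-50,100,0] → ·  [on edge]
    (6,7)@(13, 15): e=[-70,120,0] → ·  [on edge]
    (7,8)@(15, 17): e=[-90,140,0] → ·  [on edge]
    (8,9)@(17, 19): e=[-110,160,0] → ·  [on edge]
    (9,10)@(19, 21): e=[-130,180,0] → ·  [on edge]
  covered (6 px):
    · · · · · · · · · · ·
    · · · · · · · · · · ·
    # · · · · · · · · · ·
    # # · · · · · · · · ·
    # # · · · · · · · · ·
    # · · · · · · · · · ·
    · · · · · · · · · · ·
    · · · · · · · · · · ·
    · · · · · · · · · · ·
    · · · · · · · · · · ·
    · · · · · · · · · · ·

Result: 46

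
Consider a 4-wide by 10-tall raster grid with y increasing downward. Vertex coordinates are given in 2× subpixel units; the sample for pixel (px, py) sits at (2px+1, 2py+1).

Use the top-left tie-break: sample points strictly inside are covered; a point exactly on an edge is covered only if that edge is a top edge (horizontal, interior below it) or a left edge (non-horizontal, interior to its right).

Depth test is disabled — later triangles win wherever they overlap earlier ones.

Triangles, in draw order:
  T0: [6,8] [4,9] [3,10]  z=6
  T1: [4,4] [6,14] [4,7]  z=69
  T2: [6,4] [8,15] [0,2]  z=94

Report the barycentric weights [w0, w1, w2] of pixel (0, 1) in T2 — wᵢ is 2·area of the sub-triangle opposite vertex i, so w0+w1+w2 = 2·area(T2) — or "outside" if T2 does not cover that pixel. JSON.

T0:
  2·area = 1  (B↔C swapped to make it positive)
  edge (6, 8)→(3, 10): d=(-3,2) right/bottom  bias=-1
  edge (3, 10)→(4, 9): d=(1,-1) top-left  bias=+0
  edge (4, 9)→(6, 8): d=(2,-1) top-left  bias=+0
  covered (0 px):
    . . . .
    . . . .
    . . . .
    . . . .
    . . . .
    . . . .
    . . . .
    . . . .
    . . . .
    . . . .
T1:
  2·area = 6
  edge (4, 4)→(6, 14): d=(2,10) right/bottom  bias=-1
  edge (6, 14)→(4, 7): d=(-2,-7) top-left  bias=+0
  edge (4, 7)→(4, 4): d=(0,-3) top-left  bias=+0
    (2,4)@(5, 9): e=[0,3,3] → .  [on edge]
    (3,9)@(7, 19): e=[0,-3,9] → .  [on edge]
  covered (0 px):
    . . . .
    . . . .
    . . . .
    . . . .
    . . . .
    . . . .
    . . . .
    . . . .
    . . . .
    . . . .
T2:
  2·area = 62
  edge (6, 4)→(8, 15): d=(2,11) right/bottom  bias=-1
  edge (8, 15)→(0, 2): d=(-8,-13) top-left  bias=+0
  edge (0, 2)→(6, 4): d=(6,2) right/bottom  bias=-1
    (0,1)@(1, 3): e=[53,5,4] → X
    (1,1)@(3, 3): e=[31,31,0] → .  [on edge]
    (0,2)@(1, 5): e=[57,-11,16] → .
    (1,2)@(3, 5): e=[35,15,12] → X
    (2,2)@(5, 5): e=[13,41,8] → X
    (3,2)@(7, 5): e=[-9,67,4] → .
    (1,3)@(3, 7): e=[39,-1,24] → .
    (2,3)@(5, 7): e=[17,25,20] → X
    (3,3)@(7, 7): e=[-5,51,16] → .
    (2,4)@(5, 9): e=[21,9,32] → X
    (3,4)@(7, 9): e=[-1,35,28] → .
    (2,5)@(5, 11): e=[25,-7,44] → .
  covered (7 px):
    . . . .
    X . . .
    . X X .
    . . X .
    . . X .
    . . . X
    . . . X
    . . . .
    . . . .
    . . . .

Answer: [5,4,53]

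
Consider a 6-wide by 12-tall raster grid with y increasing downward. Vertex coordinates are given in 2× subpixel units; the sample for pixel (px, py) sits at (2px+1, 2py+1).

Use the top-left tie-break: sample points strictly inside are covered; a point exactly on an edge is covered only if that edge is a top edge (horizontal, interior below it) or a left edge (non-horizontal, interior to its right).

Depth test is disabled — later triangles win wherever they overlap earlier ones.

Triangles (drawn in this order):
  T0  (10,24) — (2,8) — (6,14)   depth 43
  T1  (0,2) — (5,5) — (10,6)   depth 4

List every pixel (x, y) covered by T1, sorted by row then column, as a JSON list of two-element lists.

T0:
  2·area = 16
  edge (10, 24)→(2, 8): d=(-8,-16) top-left  bias=+0
  edge (2, 8)→(6, 14): d=(4,6) right/bottom  bias=-1
  edge (6, 14)→(10, 24): d=(4,10) right/bottom  bias=-1
    (2,6)@(5, 13): e=[8,2,6] → █
    (3,6)@(7, 13): e=[40,-10,-14] → ·
    (2,7)@(5, 15): e=[-8,10,14] → ·
    (3,8)@(7, 17): e=[8,6,2] → █
    (4,8)@(9, 17): e=[40,-6,-18] → ·
    (3,9)@(7, 19): e=[-8,14,10] → ·
  covered (2 px):
    · · · · · ·
    · · · · · ·
    · · · · · ·
    · · · · · ·
    · · · · · ·
    · · · · · ·
    · · █ · · ·
    · · · · · ·
    · · · █ · ·
    · · · · · ·
    · · · · · ·
    · · · · · ·
T1:
  2·area = 10  (B↔C swapped to make it positive)
  edge (0, 2)→(10, 6): d=(10,4) right/bottom  bias=-1
  edge (10, 6)→(5, 5): d=(-5,-1) top-left  bias=+0
  edge (5, 5)→(0, 2): d=(-5,-3) top-left  bias=+0
    (2,2)@(5, 5): e=[10,0,0] → █  [on edge]
    (3,2)@(7, 5): e=[2,2,6] → █
    (4,2)@(9, 5): e=[-6,4,12] → ·
    (2,3)@(5, 7): e=[30,-10,-10] → ·
    (3,3)@(7, 7): e=[22,-8,-4] → ·
  covered (2 px):
    · · · · · ·
    · · · · · ·
    · · █ █ · ·
    · · · · · ·
    · · · · · ·
    · · · · · ·
    · · · · · ·
    · · · · · ·
    · · · · · ·
    · · · · · ·
    · · · · · ·
    · · · · · ·

Result: [[2,2],[3,2]]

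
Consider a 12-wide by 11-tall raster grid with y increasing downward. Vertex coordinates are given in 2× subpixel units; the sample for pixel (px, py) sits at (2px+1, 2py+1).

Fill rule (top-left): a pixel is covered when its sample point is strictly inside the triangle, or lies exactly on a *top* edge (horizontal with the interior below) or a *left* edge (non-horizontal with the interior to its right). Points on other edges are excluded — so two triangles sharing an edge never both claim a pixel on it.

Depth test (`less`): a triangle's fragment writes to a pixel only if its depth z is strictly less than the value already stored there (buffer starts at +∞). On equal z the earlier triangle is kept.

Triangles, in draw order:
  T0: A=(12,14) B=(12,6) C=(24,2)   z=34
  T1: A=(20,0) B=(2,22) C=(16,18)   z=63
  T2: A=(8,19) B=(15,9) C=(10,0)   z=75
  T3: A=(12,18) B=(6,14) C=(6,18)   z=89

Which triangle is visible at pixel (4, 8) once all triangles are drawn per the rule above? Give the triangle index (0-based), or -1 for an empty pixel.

T0:
  2·area = 96
  edge (12, 14)→(12, 6): d=(0,-8) top-left  bias=+0
  edge (12, 6)→(24, 2): d=(12,-4) top-left  bias=+0
  edge (24, 2)→(12, 14): d=(-12,12) right/bottom  bias=-1
    (10,1)@(21, 3): e=[72,0,24] → X  [on edge]
    (11,1)@(23, 3): e=[88,8,0] → .  [on edge]
    (7,2)@(15, 5): e=[24,0,72] → X  [on edge]
    (8,2)@(17, 5): e=[40,8,48] → X
    (9,2)@(19, 5): e=[56,16,24] → X
    (10,2)@(21, 5): e=[72,24,0] → .  [on edge]
    (4,3)@(9, 7): e=[-24,0,120] → .  [on edge]
    (6,3)@(13, 7): e=[8,16,72] → X
    (9,3)@(19, 7): e=[56,40,0] → .  [on edge]
    (1,4)@(3, 9): e=[-72,0,168] → .  [on edge]
    (6,4)@(13, 9): e=[8,40,48] → X
    (8,4)@(17, 9): e=[40,56,0] → .  [on edge]
    (7,5)@(15, 11): e=[24,72,0] → .  [on edge]
    (6,6)@(13, 13): e=[8,88,0] → .  [on edge]
    (5,7)@(11, 15): e=[-8,104,0] → .  [on edge]
    (4,8)@(9, 17): e=[-24,120,0] → .  [on edge]
    (3,9)@(7, 19): e=[-40,136,0] → .  [on edge]
    (2,10)@(5, 21): e=[-56,152,0] → .  [on edge]
  covered (10 px):
    . . . . . . . . . . . .
    . . . . . . . . . . X .
    . . . . . . . X X X . .
    . . . . . . X X X . . .
    . . . . . . X X . . . .
    . . . . . . X . . . . .
    . . . . . . . . . . . .
    . . . . . . . . . . . .
    . . . . . . . . . . . .
    . . . . . . . . . . . .
    . . . . . . . . . . . .
T1:
  2·area = 236  (B↔C swapped to make it positive)
  edge (20, 0)→(16, 18): d=(-4,18) right/bottom  bias=-1
  edge (16, 18)→(2, 22): d=(-14,4) right/bottom  bias=-1
  edge (2, 22)→(20, 0): d=(18,-22) top-left  bias=+0
    (9,1)@(19, 3): e=[6,198,32] → X
    (10,1)@(21, 3): e=[-30,190,76] → .
    (8,2)@(17, 5): e=[34,178,24] → X
    (9,2)@(19, 5): e=[-2,170,68] → .
    (7,3)@(15, 7): e=[62,158,16] → X
    (9,3)@(19, 7): e=[-10,142,104] → .
    (6,4)@(13, 9): e=[90,138,8] → X
    (9,4)@(19, 9): e=[-18,114,140] → .
    (5,5)@(11, 11): e=[118,118,0] → X  [on edge]
    (9,5)@(19, 11): e=[-26,86,176] → .
    (5,6)@(11, 13): e=[110,90,36] → X
    (9,6)@(19, 13): e=[-34,58,212] → .
  covered (30 px):
    . . . . . . . . . . . .
    . . . . . . . . . X . .
    . . . . . . . . X . . .
    . . . . . . . X X . . .
    . . . . . . X X X . . .
    . . . . . X X X X . . .
    . . . . . X X X X . . .
    . . . . X X X X . . . .
    . . . X X X X X . . . .
    . . X X X X . . . . . .
    . X X . . . . . . . . .
T2:
  2·area = 113  (B↔C swapped to make it positive)
  edge (8, 19)→(10, 0): d=(2,-19) top-left  bias=+0
  edge (10, 0)→(15, 9): d=(5,9) right/bottom  bias=-1
  edge (15, 9)→(8, 19): d=(-7,10) right/bottom  bias=-1
    (5,1)@(11, 3): e=[25,6,82] → X
    (6,1)@(13, 3): e=[63,-12,62] → .
    (5,2)@(11, 5): e=[29,16,68] → X
    (6,2)@(13, 5): e=[67,-2,48] → .
    (5,3)@(11, 7): e=[33,26,54] → X
    (6,3)@(13, 7): e=[71,8,34] → X
    (7,3)@(15, 7): e=[109,-10,14] → .
    (5,4)@(11, 9): e=[37,36,40] → X
    (7,4)@(15, 9): e=[113,0,0] → .  [on edge]
    (4,5)@(9, 11): e=[3,64,46] → X
    (7,5)@(15, 11): e=[117,10,-14] → .
    (4,6)@(9, 13): e=[7,74,32] → X
  covered (13 px):
    . . . . . . . . . . . .
    . . . . . X . . . . . .
    . . . . . X . . . . . .
    . . . . . X X . . . . .
    . . . . . X X . . . . .
    . . . . X X X . . . . .
    . . . . X X . . . . . .
    . . . . X . . . . . . .
    . . . . X . . . . . . .
    . . . . . . . . . . . .
    . . . . . . . . . . . .
T3:
  2·area = 24  (B↔C swapped to make it positive)
  edge (12, 18)→(6, 18): d=(-6,0) right/bottom  bias=-1
  edge (6, 18)→(6, 14): d=(0,-4) top-left  bias=+0
  edge (6, 14)→(12, 18): d=(6,4) right/bottom  bias=-1
    (3,7)@(7, 15): e=[18,4,2] → X
    (4,7)@(9, 15): e=[18,12,-6] → .
    (3,8)@(7, 17): e=[6,4,14] → X
    (4,8)@(9, 17): e=[6,12,6] → X
    (5,8)@(11, 17): e=[6,20,-2] → .
    (3,9)@(7, 19): e=[-6,4,26] → .
    (4,9)@(9, 19): e=[-6,12,18] → .
  covered (3 px):
    . . . . . . . . . . . .
    . . . . . . . . . . . .
    . . . . . . . . . . . .
    . . . . . . . . . . . .
    . . . . . . . . . . . .
    . . . . . . . . . . . .
    . . . . . . . . . . . .
    . . . X . . . . . . . .
    . . . X X . . . . . . .
    . . . . . . . . . . . .
    . . . . . . . . . . . .

Z-buffer (winner per pixel, '.' = empty):
  . . . . . . . . . . . .
  . . . . . 2 . . . 1 0 .
  . . . . . 2 . 0 0 0 . .
  . . . . . 2 0 0 0 . . .
  . . . . . 2 0 0 1 . . .
  . . . . 2 1 0 1 1 . . .
  . . . . 2 1 1 1 1 . . .
  . . . 3 1 1 1 1 . . . .
  . . . 1 1 1 1 1 . . . .
  . . 1 1 1 1 . . . . . .
  . 1 1 . . . . . . . . .

Final: 1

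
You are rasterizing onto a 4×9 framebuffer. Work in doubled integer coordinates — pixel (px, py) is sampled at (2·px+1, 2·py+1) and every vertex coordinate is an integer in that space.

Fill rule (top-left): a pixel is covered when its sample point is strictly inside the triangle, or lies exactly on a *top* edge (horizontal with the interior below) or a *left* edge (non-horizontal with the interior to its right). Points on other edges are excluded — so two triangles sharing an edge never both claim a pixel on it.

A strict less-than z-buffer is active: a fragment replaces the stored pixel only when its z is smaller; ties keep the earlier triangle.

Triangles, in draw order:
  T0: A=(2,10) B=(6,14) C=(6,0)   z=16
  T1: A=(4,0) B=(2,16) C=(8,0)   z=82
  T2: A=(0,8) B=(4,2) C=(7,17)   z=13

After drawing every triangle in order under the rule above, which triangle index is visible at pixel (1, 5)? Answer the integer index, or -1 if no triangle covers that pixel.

T0:
  2·area = 56  (B↔C swapped to make it positive)
  edge (2, 10)→(6, 0): d=(4,-10) top-left  bias=+0
  edge (6, 0)→(6, 14): d=(0,14) right/bottom  bias=-1
  edge (6, 14)→(2, 10): d=(-4,-4) top-left  bias=+0
    (2,1)@(5, 3): e=[2,14,40] → #
    (3,1)@(7, 3): e=[22,-14,48] → ·
    (2,2)@(5, 5): e=[10,14,32] → #
    (3,2)@(7, 5): e=[30,-14,40] → ·
    (2,3)@(5, 7): e=[18,14,24] → #
    (3,3)@(7, 7): e=[38,-14,32] → ·
    (0,4)@(1, 9): e=[-14,70,0] → ·  [on edge]
    (1,4)@(3, 9): e=[6,42,8] → #
    (3,4)@(7, 9): e=[46,-14,24] → ·
    (1,5)@(3, 11): e=[14,42,0] → #  [on edge]
    (3,5)@(7, 11): e=[54,-14,16] → ·
    (1,6)@(3, 13): e=[22,42,-8] → ·
    (2,6)@(5, 13): e=[42,14,0] → #  [on edge]
    (3,7)@(7, 15): e=[70,-14,0] → ·  [on edge]
  covered (8 px):
    · · · ·
    · · # ·
    · · # ·
    · · # ·
    · # # ·
    · # # ·
    · · # ·
    · · · ·
    · · · ·
T1:
  2·area = 64  (B↔C swapped to make it positive)
  edge (4, 0)→(8, 0): d=(4,0) top-left  bias=+0
  edge (8, 0)→(2, 16): d=(-6,16) right/bottom  bias=-1
  edge (2, 16)→(4, 0): d=(2,-16) top-left  bias=+0
    (2,0)@(5, 1): e=[4,42,18] → #
    (3,0)@(7, 1): e=[4,10,50] → #
    (2,1)@(5, 3): e=[12,30,22] → #
    (3,1)@(7, 3): e=[12,-2,54] → ·
    (2,2)@(5, 5): e=[20,18,26] → #
    (3,2)@(7, 5): e=[20,-14,58] → ·
    (2,3)@(5, 7): e=[28,6,30] → #
    (3,3)@(7, 7): e=[28,-26,62] → ·
    (1,4)@(3, 9): e=[36,26,2] → #
    (2,4)@(5, 9): e=[36,-6,34] → ·
    (1,5)@(3, 11): e=[44,14,6] → #
    (2,5)@(5, 11): e=[44,-18,38] → ·
  covered (8 px):
    · · # #
    · · # ·
    · · # ·
    · · # ·
    · # · ·
    · # · ·
    · # · ·
    · · · ·
    · · · ·
T2:
  2·area = 78
  edge (0, 8)→(4, 2): d=(4,-6) top-left  bias=+0
  edge (4, 2)→(7, 17): d=(3,15) right/bottom  bias=-1
  edge (7, 17)→(0, 8): d=(-7,-9) top-left  bias=+0
    (1,2)@(3, 5): e=[6,24,48] → #
    (2,2)@(5, 5): e=[18,-6,66] → ·
    (0,3)@(1, 7): e=[2,60,16] → #
    (2,3)@(5, 7): e=[26,0,52] → ·  [on edge]
    (0,4)@(1, 9): e=[10,66,2] → #
    (2,4)@(5, 9): e=[34,6,38] → #
    (3,4)@(7, 9): e=[46,-24,56] → ·
    (0,5)@(1, 11): e=[18,72,-12] → ·
    (1,5)@(3, 11): e=[30,42,6] → #
    (3,5)@(7, 11): e=[54,-18,42] → ·
    (1,6)@(3, 13): e=[38,48,-8] → ·
    (2,6)@(5, 13): e=[50,18,10] → #
    (3,8)@(7, 17): e=[78,0,0] → ·  [on edge]
  covered (9 px):
    · · · ·
    · · · ·
    · # · ·
    # # · ·
    # # # ·
    · # # ·
    · · # ·
    · · · ·
    · · · ·

Z-buffer (winner per pixel, '.' = empty):
  . . 1 1
  . . 0 .
  . 2 0 .
  2 2 0 .
  2 2 2 .
  . 2 2 .
  . 1 2 .
  . . . .
  . . . .

Answer: 2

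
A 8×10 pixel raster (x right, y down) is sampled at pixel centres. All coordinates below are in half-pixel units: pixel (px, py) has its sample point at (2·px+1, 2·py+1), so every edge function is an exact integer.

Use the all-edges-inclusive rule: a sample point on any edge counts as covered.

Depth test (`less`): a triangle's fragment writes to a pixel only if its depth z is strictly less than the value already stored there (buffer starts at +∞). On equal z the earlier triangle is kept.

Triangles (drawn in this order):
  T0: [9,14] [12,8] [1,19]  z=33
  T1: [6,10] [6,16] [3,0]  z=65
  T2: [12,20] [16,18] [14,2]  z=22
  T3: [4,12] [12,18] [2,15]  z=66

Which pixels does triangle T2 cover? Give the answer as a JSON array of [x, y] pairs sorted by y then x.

T0:
  2·area = 33  (B↔C swapped to make it positive)
  edge (9, 14)→(1, 19): d=(-8,5) inclusive
  edge (1, 19)→(12, 8): d=(11,-11) inclusive
  edge (12, 8)→(9, 14): d=(-3,6) inclusive
    (7,2)@(15, 5): e=[42,0,-9] → .  [on edge]
    (6,3)@(13, 7): e=[36,0,-3] → .  [on edge]
    (5,4)@(11, 9): e=[30,0,3] → X  [on edge]
    (6,4)@(13, 9): e=[20,22,-9] → .
    (4,5)@(9, 11): e=[24,0,9] → X  [on edge]
    (5,5)@(11, 11): e=[14,22,-3] → .
    (3,6)@(7, 13): e=[18,0,15] → X  [on edge]
    (5,6)@(11, 13): e=[-2,44,-9] → .
    (2,7)@(5, 15): e=[12,0,21] → X  [on edge]
    (4,7)@(9, 15): e=[-8,44,-3] → .
    (1,8)@(3, 17): e=[6,0,27] → X  [on edge]
    (2,8)@(5, 17): e=[-4,22,15] → .
    (0,9)@(1, 19): e=[0,0,33] → X  [on edge]
  covered (8 px):
    . . . . . . . .
    . . . . . . . .
    . . . . . . . .
    . . . . . . . .
    . . . . . X . .
    . . . . X . . .
    . . . X X . . .
    . . X X . . . .
    . X . . . . . .
    X . . . . . . .
T1:
  2·area = 18
  edge (6, 10)→(6, 16): d=(0,6) inclusive
  edge (6, 16)→(3, 0): d=(-3,-16) inclusive
  edge (3, 0)→(6, 10): d=(3,10) inclusive
    (2,3)@(5, 7): e=[6,11,1] → X
    (3,3)@(7, 7): e=[-6,43,-19] → .
    (2,4)@(5, 9): e=[6,5,7] → X
    (3,4)@(7, 9): e=[-6,37,-13] → .
    (2,5)@(5, 11): e=[6,-1,13] → .
  covered (2 px):
    . . . . . . . .
    . . . . . . . .
    . . . . . . . .
    . . X . . . . .
    . . X . . . . .
    . . . . . . . .
    . . . . . . . .
    . . . . . . . .
    . . . . . . . .
    . . . . . . . .
T2:
  2·area = 68  (B↔C swapped to make it positive)
  edge (12, 20)→(14, 2): d=(2,-18) inclusive
  edge (14, 2)→(16, 18): d=(2,16) inclusive
  edge (16, 18)→(12, 20): d=(-4,2) inclusive
    (6,5)@(13, 11): e=[0,34,34] → X  [on edge]
    (7,5)@(15, 11): e=[36,2,30] → X
    (6,6)@(13, 13): e=[4,38,26] → X
    (6,7)@(13, 15): e=[8,42,18] → X
    (6,8)@(13, 17): e=[12,46,10] → X
    (6,9)@(13, 19): e=[16,50,2] → X
    (7,9)@(15, 19): e=[52,18,-2] → .
  covered (9 px):
    . . . . . . . .
    . . . . . . . .
    . . . . . . . .
    . . . . . . . .
    . . . . . . . .
    . . . . . . X X
    . . . . . . X X
    . . . . . . X X
    . . . . . . X X
    . . . . . . X .
T3:
  2·area = 36
  edge (4, 12)→(12, 18): d=(8,6) inclusive
  edge (12, 18)→(2, 15): d=(-10,-3) inclusive
  edge (2, 15)→(4, 12): d=(2,-3) inclusive
    (2,6)@(5, 13): e=[2,29,5] → X
    (3,6)@(7, 13): e=[-10,35,11] → .
    (1,7)@(3, 15): e=[30,3,3] → X
    (3,7)@(7, 15): e=[6,15,15] → X
    (4,7)@(9, 15): e=[-6,21,21] → .
    (1,8)@(3, 17): e=[46,-17,7] → .
    (2,8)@(5, 17): e=[34,-11,13] → .
    (3,8)@(7, 17): e=[22,-5,19] → .
    (4,8)@(9, 17): e=[10,1,25] → X
    (5,8)@(11, 17): e=[-2,7,31] → .
    (4,9)@(9, 19): e=[26,-19,29] → .
  covered (5 px):
    . . . . . . . .
    . . . . . . . .
    . . . . . . . .
    . . . . . . . .
    . . . . . . . .
    . . . . . . . .
    . . X . . . . .
    . X X X . . . .
    . . . . X . . .
    . . . . . . . .

Result: [[6,5],[7,5],[6,6],[7,6],[6,7],[7,7],[6,8],[7,8],[6,9]]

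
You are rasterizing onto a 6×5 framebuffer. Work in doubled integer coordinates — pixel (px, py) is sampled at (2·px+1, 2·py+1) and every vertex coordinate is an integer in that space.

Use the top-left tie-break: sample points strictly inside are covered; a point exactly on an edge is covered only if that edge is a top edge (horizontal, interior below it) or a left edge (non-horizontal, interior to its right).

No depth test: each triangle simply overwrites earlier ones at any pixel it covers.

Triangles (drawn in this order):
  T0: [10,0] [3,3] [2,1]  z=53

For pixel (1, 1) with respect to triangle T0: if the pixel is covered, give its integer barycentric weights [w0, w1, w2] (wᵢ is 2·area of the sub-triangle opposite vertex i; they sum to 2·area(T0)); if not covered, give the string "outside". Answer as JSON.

T0:
  2·area = 17
  edge (10, 0)→(3, 3): d=(-7,3) right/bottom  bias=-1
  edge (3, 3)→(2, 1): d=(-1,-2) top-left  bias=+0
  edge (2, 1)→(10, 0): d=(8,-1) top-left  bias=+0
    (1,0)@(3, 1): e=[14,2,1] → X
    (2,0)@(5, 1): e=[8,6,3] → X
    (3,0)@(7, 1): e=[2,10,5] → X
    (4,0)@(9, 1): e=[-4,14,7] → .
    (1,1)@(3, 3): e=[0,0,17] → .  [on edge]
    (2,1)@(5, 3): e=[-6,4,19] → .
    (3,1)@(7, 3): e=[-12,8,21] → .
    (2,3)@(5, 7): e=[-34,0,51] → .  [on edge]
  covered (3 px):
    . X X X . .
    . . . . . .
    . . . . . .
    . . . . . .
    . . . . . .

Final: "outside"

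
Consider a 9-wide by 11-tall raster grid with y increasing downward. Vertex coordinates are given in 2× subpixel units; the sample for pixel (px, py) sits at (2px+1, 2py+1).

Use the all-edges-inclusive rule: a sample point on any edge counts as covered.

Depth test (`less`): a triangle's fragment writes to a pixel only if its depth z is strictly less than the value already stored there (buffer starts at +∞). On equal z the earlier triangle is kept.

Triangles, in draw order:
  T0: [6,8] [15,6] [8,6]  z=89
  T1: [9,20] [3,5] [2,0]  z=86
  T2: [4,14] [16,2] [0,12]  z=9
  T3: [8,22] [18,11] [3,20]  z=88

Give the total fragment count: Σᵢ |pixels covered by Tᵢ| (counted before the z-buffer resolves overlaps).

T0:
  2·area = 14  (B↔C swapped to make it positive)
  edge (6, 8)→(8, 6): d=(2,-2) inclusive
  edge (8, 6)→(15, 6): d=(7,0) inclusive
  edge (15, 6)→(6, 8): d=(-9,2) inclusive
    (6,0)@(13, 1): e=[0,-35,49] → ·  [on edge]
    (5,1)@(11, 3): e=[0,-21,35] → ·  [on edge]
    (4,2)@(9, 5): e=[0,-7,21] → ·  [on edge]
    (3,3)@(7, 7): e=[0,7,7] → #  [on edge]
    (4,3)@(9, 7): e=[4,7,3] → #
    (5,3)@(11, 7): e=[8,7,-1] → ·
    (2,4)@(5, 9): e=[0,21,-7] → ·  [on edge]
    (3,4)@(7, 9): e=[4,21,-11] → ·
    (4,4)@(9, 9): e=[8,21,-15] → ·
    (1,5)@(3, 11): e=[0,35,-21] → ·  [on edge]
    (0,6)@(1, 13): e=[0,49,-35] → ·  [on edge]
  covered (2 px):
    · · · · · · · · ·
    · · · · · · · · ·
    · · · · · · · · ·
    · · · # # · · · ·
    · · · · · · · · ·
    · · · · · · · · ·
    · · · · · · · · ·
    · · · · · · · · ·
    · · · · · · · · ·
    · · · · · · · · ·
    · · · · · · · · ·
T1:
  2·area = 15
  edge (9, 20)→(3, 5): d=(-6,-15) inclusive
  edge (3, 5)→(2, 0): d=(-1,-5) inclusive
  edge (2, 0)→(9, 20): d=(7,20) inclusive
    (1,1)@(3, 3): e=[12,2,1] → #
    (2,1)@(5, 3): e=[42,12,-39] → ·
    (1,2)@(3, 5): e=[0,0,15] → #  [on edge]
    (2,2)@(5, 5): e=[30,10,-25] → ·
    (1,3)@(3, 7): e=[-12,-2,29] → ·
    (2,4)@(5, 9): e=[6,6,3] → #
    (3,4)@(7, 9): e=[36,16,-37] → ·
    (2,5)@(5, 11): e=[-6,4,17] → ·
    (2,7)@(5, 15): e=[-30,0,45] → ·  [on edge]
    (3,7)@(7, 15): e=[0,10,5] → #  [on edge]
    (4,7)@(9, 15): e=[30,20,-35] → ·
    (3,8)@(7, 17): e=[-12,8,19] → ·
  covered (4 px):
    · · · · · · · · ·
    · # · · · · · · ·
    · # · · · · · · ·
    · · · · · · · · ·
    · · # · · · · · ·
    · · · · · · · · ·
    · · · · · · · · ·
    · · · # · · · · ·
    · · · · · · · · ·
    · · · · · · · · ·
    · · · · · · · · ·
T2:
  2·area = 72  (B↔C swapped to make it positive)
  edge (4, 14)→(0, 12): d=(-4,-2) inclusive
  edge (0, 12)→(16, 2): d=(16,-10) inclusive
  edge (16, 2)→(4, 14): d=(-12,12) inclusive
    (8,0)@(17, 1): e=[78,-6,0] → ·  [on edge]
    (7,1)@(15, 3): e=[66,6,0] → #  [on edge]
    (8,1)@(17, 3): e=[70,26,-24] → ·
    (6,2)@(13, 5): e=[54,18,0] → #  [on edge]
    (7,2)@(15, 5): e=[58,38,-24] → ·
    (4,3)@(9, 7): e=[38,10,24] → #
    (5,3)@(11, 7): e=[42,30,0] → #  [on edge]
    (6,3)@(13, 7): e=[46,50,-24] → ·
    (2,4)@(5, 9): e=[22,2,48] → #
    (3,4)@(7, 9): e=[26,22,24] → #
    (4,4)@(9, 9): e=[30,42,0] → #  [on edge]
    (5,4)@(11, 9): e=[34,62,-24] → ·
    (3,5)@(7, 11): e=[18,54,0] → #  [on edge]
    (2,6)@(5, 13): e=[6,66,0] → #  [on edge]
    (1,7)@(3, 15): e=[-6,78,0] → ·  [on edge]
    (0,8)@(1, 17): e=[-18,90,0] → ·  [on edge]
  covered (12 px):
    · · · · · · · · ·
    · · · · · · · # ·
    · · · · · · # · ·
    · · · · # # · · ·
    · · # # # · · · ·
    · # # # · · · · ·
    · # # · · · · · ·
    · · · · · · · · ·
    · · · · · · · · ·
    · · · · · · · · ·
    · · · · · · · · ·
T3:
  2·area = 75  (B↔C swapped to make it positive)
  edge (8, 22)→(3, 20): d=(-5,-2) inclusive
  edge (3, 20)→(18, 11): d=(15,-9) inclusive
  edge (18, 11)→(8, 22): d=(-10,11) inclusive
    (7,6)@(15, 13): e=[59,3,13] → #
    (8,6)@(17, 13): e=[63,21,-9] → ·
    (6,7)@(13, 15): e=[45,15,15] → #
    (7,7)@(15, 15): e=[49,33,-7] → ·
    (4,8)@(9, 17): e=[27,9,39] → #
    (5,8)@(11, 17): e=[31,27,17] → #
    (6,8)@(13, 17): e=[35,45,-5] → ·
    (2,9)@(5, 19): e=[9,3,63] → #
    (3,9)@(7, 19): e=[13,21,41] → #
    (5,9)@(11, 19): e=[21,57,-3] → ·
    (2,10)@(5, 21): e=[-1,33,43] → ·
    (3,10)@(7, 21): e=[3,51,21] → #
  covered (8 px):
    · · · · · · · · ·
    · · · · · · · · ·
    · · · · · · · · ·
    · · · · · · · · ·
    · · · · · · · · ·
    · · · · · · · · ·
    · · · · · · · # ·
    · · · · · · # · ·
    · · · · # # · · ·
    · · # # # · · · ·
    · · · # · · · · ·

Final: 26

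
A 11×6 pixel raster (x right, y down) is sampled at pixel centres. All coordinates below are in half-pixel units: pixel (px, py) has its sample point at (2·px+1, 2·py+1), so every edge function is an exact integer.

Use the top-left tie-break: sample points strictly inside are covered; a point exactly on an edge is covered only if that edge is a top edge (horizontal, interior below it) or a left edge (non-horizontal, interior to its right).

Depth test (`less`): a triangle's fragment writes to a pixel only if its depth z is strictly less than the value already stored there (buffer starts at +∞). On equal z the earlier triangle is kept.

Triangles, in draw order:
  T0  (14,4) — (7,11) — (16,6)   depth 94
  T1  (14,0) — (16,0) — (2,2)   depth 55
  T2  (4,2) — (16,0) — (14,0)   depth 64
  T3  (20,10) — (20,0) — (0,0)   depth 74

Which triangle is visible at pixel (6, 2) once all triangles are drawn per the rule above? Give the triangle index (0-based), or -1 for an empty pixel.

T0:
  2·area = 28  (B↔C swapped to make it positive)
  edge (14, 4)→(16, 6): d=(2,2) right/bottom  bias=-1
  edge (16, 6)→(7, 11): d=(-9,5) right/bottom  bias=-1
  edge (7, 11)→(14, 4): d=(7,-7) top-left  bias=+0
    (5,0)@(11, 1): e=[0,70,-42] → .  [on edge]
    (8,0)@(17, 1): e=[-12,40,0] → .  [on edge]
    (6,1)@(13, 3): e=[0,42,-14] → .  [on edge]
    (7,1)@(15, 3): e=[-4,32,0] → .  [on edge]
    (6,2)@(13, 5): e=[4,24,0] → X  [on edge]
    (7,2)@(15, 5): e=[0,14,14] → .  [on edge]
    (5,3)@(11, 7): e=[12,16,0] → X  [on edge]
    (7,3)@(15, 7): e=[4,-4,28] → .
    (8,3)@(17, 7): e=[0,-14,42] → .  [on edge]
    (4,4)@(9, 9): e=[20,8,0] → X  [on edge]
    (5,4)@(11, 9): e=[16,-2,14] → .
    (6,4)@(13, 9): e=[12,-12,28] → .
    (9,4)@(19, 9): e=[0,-42,70] → .  [on edge]
    (3,5)@(7, 11): e=[28,0,0] → .  [on edge]
    (10,5)@(21, 11): e=[0,-70,98] → .  [on edge]
  covered (4 px):
    . . . . . . . . . . .
    . . . . . . . . . . .
    . . . . . . X . . . .
    . . . . . X X . . . .
    . . . . X . . . . . .
    . . . . . . . . . . .
T1:
  2·area = 4
  edge (14, 0)→(16, 0): d=(2,0) top-left  bias=+0
  edge (16, 0)→(2, 2): d=(-14,2) right/bottom  bias=-1
  edge (2, 2)→(14, 0): d=(12,-2) top-left  bias=+0
    (4,0)@(9, 1): e=[2,0,2] → .  [on edge]
  covered (0 px):
    . . . . . . . . . . .
    . . . . . . . . . . .
    . . . . . . . . . . .
    . . . . . . . . . . .
    . . . . . . . . . . .
    . . . . . . . . . . .
T2:
  2·area = 4  (B↔C swapped to make it positive)
  edge (4, 2)→(14, 0): d=(10,-2) top-left  bias=+0
  edge (14, 0)→(16, 0): d=(2,0) top-left  bias=+0
  edge (16, 0)→(4, 2): d=(-12,2) right/bottom  bias=-1
    (4,0)@(9, 1): e=[0,2,2] → X  [on edge]
    (5,0)@(11, 1): e=[4,2,-2] → .
    (4,1)@(9, 3): e=[20,6,-22] → .
  covered (1 px):
    . . . . X . . . . . .
    . . . . . . . . . . .
    . . . . . . . . . . .
    . . . . . . . . . . .
    . . . . . . . . . . .
    . . . . . . . . . . .
T3:
  2·area = 200  (B↔C swapped to make it positive)
  edge (20, 10)→(0, 0): d=(-20,-10) top-left  bias=+0
  edge (0, 0)→(20, 0): d=(20,0) top-left  bias=+0
  edge (20, 0)→(20, 10): d=(0,10) right/bottom  bias=-1
    (1,0)@(3, 1): e=[10,20,170] → X
    (2,0)@(5, 1): e=[30,20,150] → X
    (3,0)@(7, 1): e=[50,20,130] → X
    (4,0)@(9, 1): e=[70,20,110] → X
    (5,0)@(11, 1): e=[90,20,90] → X
    (6,0)@(13, 1): e=[110,20,70] → X
    (7,0)@(15, 1): e=[130,20,50] → X
    (8,0)@(17, 1): e=[150,20,30] → X
    (9,0)@(19, 1): e=[170,20,10] → X
    (10,0)@(21, 1): e=[190,20,-10] → .
    (1,1)@(3, 3): e=[-30,60,170] → .
    (2,1)@(5, 3): e=[-10,60,150] → .
  covered (25 px):
    . X X X X X X X X X .
    . . . X X X X X X X .
    . . . . . X X X X X .
    . . . . . . . X X X .
    . . . . . . . . . X .
    . . . . . . . . . . .

Z-buffer (winner per pixel, '.' = empty):
  . 3 3 3 2 3 3 3 3 3 .
  . . . 3 3 3 3 3 3 3 .
  . . . . . 3 3 3 3 3 .
  . . . . . 0 0 3 3 3 .
  . . . . 0 . . . . 3 .
  . . . . . . . . . . .

Final: 3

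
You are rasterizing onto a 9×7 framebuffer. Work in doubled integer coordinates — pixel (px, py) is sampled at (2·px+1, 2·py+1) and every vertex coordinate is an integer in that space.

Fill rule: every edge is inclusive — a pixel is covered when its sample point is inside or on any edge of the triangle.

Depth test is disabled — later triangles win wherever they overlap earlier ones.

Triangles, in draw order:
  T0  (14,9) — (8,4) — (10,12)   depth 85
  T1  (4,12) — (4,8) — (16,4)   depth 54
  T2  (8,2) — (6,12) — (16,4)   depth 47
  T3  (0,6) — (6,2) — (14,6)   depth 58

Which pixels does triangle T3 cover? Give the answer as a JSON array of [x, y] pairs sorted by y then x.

T0:
  2·area = 38  (B↔C swapped to make it positive)
  edge (14, 9)→(10, 12): d=(-4,3) inclusive
  edge (10, 12)→(8, 4): d=(-2,-8) inclusive
  edge (8, 4)→(14, 9): d=(6,5) inclusive
    (4,2)@(9, 5): e=[31,6,1] → X
    (5,2)@(11, 5): e=[25,22,-9] → .
    (4,3)@(9, 7): e=[23,2,13] → X
    (5,3)@(11, 7): e=[17,18,3] → X
    (6,3)@(13, 7): e=[11,34,-7] → .
    (4,4)@(9, 9): e=[15,-2,25] → .
    (5,4)@(11, 9): e=[9,14,15] → X
    (6,4)@(13, 9): e=[3,30,5] → X
    (7,4)@(15, 9): e=[-3,46,-5] → .
    (5,5)@(11, 11): e=[1,10,27] → X
    (6,5)@(13, 11): e=[-5,26,17] → .
    (5,6)@(11, 13): e=[-7,6,39] → .
  covered (6 px):
    . . . . . . . . .
    . . . . . . . . .
    . . . . X . . . .
    . . . . X X . . .
    . . . . . X X . .
    . . . . . X . . .
    . . . . . . . . .
T1:
  2·area = 48
  edge (4, 12)→(4, 8): d=(0,-4) inclusive
  edge (4, 8)→(16, 4): d=(12,-4) inclusive
  edge (16, 4)→(4, 12): d=(-12,8) inclusive
    (6,2)@(13, 5): e=[36,0,12] → X  [on edge]
    (7,2)@(15, 5): e=[44,8,-4] → .
    (3,3)@(7, 7): e=[12,0,36] → X  [on edge]
    (4,3)@(9, 7): e=[20,8,20] → X
    (5,3)@(11, 7): e=[28,16,4] → X
    (6,3)@(13, 7): e=[36,24,-12] → .
    (0,4)@(1, 9): e=[-12,0,60] → .  [on edge]
    (2,4)@(5, 9): e=[4,16,28] → X
    (4,4)@(9, 9): e=[20,32,-4] → .
    (5,4)@(11, 9): e=[28,40,-20] → .
    (2,5)@(5, 11): e=[4,40,4] → X
    (3,5)@(7, 11): e=[12,48,-12] → .
  covered (7 px):
    . . . . . . . . .
    . . . . . . . . .
    . . . . . . X . .
    . . . X X X . . .
    . . X X . . . . .
    . . X . . . . . .
    . . . . . . . . .
T2:
  2·area = 84  (B↔C swapped to make it positive)
  edge (8, 2)→(16, 4): d=(8,2) inclusive
  edge (16, 4)→(6, 12): d=(-10,8) inclusive
  edge (6, 12)→(8, 2): d=(2,-10) inclusive
    (4,1)@(9, 3): e=[6,66,12] → X
    (5,1)@(11, 3): e=[2,50,32] → X
    (6,1)@(13, 3): e=[-2,34,52] → .
    (4,2)@(9, 5): e=[22,46,16] → X
    (6,2)@(13, 5): e=[14,14,56] → X
    (7,2)@(15, 5): e=[10,-2,76] → .
    (3,3)@(7, 7): e=[42,42,0] → X  [on edge]
    (6,3)@(13, 7): e=[30,-6,60] → .
    (3,4)@(7, 9): e=[58,22,4] → X
    (5,4)@(11, 9): e=[50,-10,44] → .
    (3,5)@(7, 11): e=[74,2,8] → X
    (4,5)@(9, 11): e=[70,-14,28] → .
  covered (11 px):
    . . . . . . . . .
    . . . . X X . . .
    . . . . X X X . .
    . . . X X X . . .
    . . . X X . . . .
    . . . X . . . . .
    . . . . . . . . .
T3:
  2·area = 56
  edge (0, 6)→(6, 2): d=(6,-4) inclusive
  edge (6, 2)→(14, 6): d=(8,4) inclusive
  edge (14, 6)→(0, 6): d=(-14,0) inclusive
    (2,1)@(5, 3): e=[2,12,42] → X
    (3,1)@(7, 3): e=[10,4,42] → X
    (4,1)@(9, 3): e=[18,-4,42] → .
    (1,2)@(3, 5): e=[6,36,14] → X
    (4,2)@(9, 5): e=[30,12,14] → X
    (5,2)@(11, 5): e=[38,4,14] → X
    (6,2)@(13, 5): e=[46,-4,14] → .
    (1,3)@(3, 7): e=[18,52,-14] → .
    (2,3)@(5, 7): e=[26,44,-14] → .
    (3,3)@(7, 7): e=[34,36,-14] → .
    (4,3)@(9, 7): e=[42,28,-14] → .
    (5,3)@(11, 7): e=[50,20,-14] → .
  covered (7 px):
    . . . . . . . . .
    . . X X . . . . .
    . X X X X X . . .
    . . . . . . . . .
    . . . . . . . . .
    . . . . . . . . .
    . . . . . . . . .

Final: [[2,1],[3,1],[1,2],[2,2],[3,2],[4,2],[5,2]]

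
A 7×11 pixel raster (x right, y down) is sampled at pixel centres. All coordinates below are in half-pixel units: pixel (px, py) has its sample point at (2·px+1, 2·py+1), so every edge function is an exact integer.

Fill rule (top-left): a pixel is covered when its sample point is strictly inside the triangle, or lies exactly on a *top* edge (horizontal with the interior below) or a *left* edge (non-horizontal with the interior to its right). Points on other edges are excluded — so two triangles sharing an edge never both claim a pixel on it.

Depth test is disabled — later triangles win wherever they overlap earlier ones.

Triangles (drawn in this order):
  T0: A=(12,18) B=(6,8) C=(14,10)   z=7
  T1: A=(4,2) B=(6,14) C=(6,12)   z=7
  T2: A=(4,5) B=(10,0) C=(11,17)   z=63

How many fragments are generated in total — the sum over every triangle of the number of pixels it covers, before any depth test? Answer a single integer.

T0:
  2·area = 68
  edge (12, 18)→(6, 8): d=(-6,-10) top-left  bias=+0
  edge (6, 8)→(14, 10): d=(8,2) right/bottom  bias=-1
  edge (14, 10)→(12, 18): d=(-2,8) right/bottom  bias=-1
    (1,1)@(3, 3): e=[0,-34,102] → ·  [on edge]
    (3,4)@(7, 9): e=[4,6,58] → █
    (4,4)@(9, 9): e=[24,2,42] → █
    (5,4)@(11, 9): e=[44,-2,26] → ·
    (3,5)@(7, 11): e=[-8,22,54] → ·
    (4,5)@(9, 11): e=[12,18,38] → █
    (5,5)@(11, 11): e=[32,14,22] → █
    (6,5)@(13, 11): e=[52,10,6] → █
    (4,6)@(9, 13): e=[0,34,34] → █  [on edge]
    (4,7)@(9, 15): e=[-12,50,30] → ·
    (5,7)@(11, 15): e=[8,46,14] → █
    (6,7)@(13, 15): e=[28,42,-2] → ·
  covered (9 px):
    · · · · · · ·
    · · · · · · ·
    · · · · · · ·
    · · · · · · ·
    · · · █ █ · ·
    · · · · █ █ █
    · · · · █ █ █
    · · · · · █ ·
    · · · · · · ·
    · · · · · · ·
    · · · · · · ·
T1:
  2·area = 4  (B↔C swapped to make it positive)
  edge (4, 2)→(6, 12): d=(2,10) right/bottom  bias=-1
  edge (6, 12)→(6, 14): d=(0,2) right/bottom  bias=-1
  edge (6, 14)→(4, 2): d=(-2,-12) top-left  bias=+0
    (2,3)@(5, 7): e=[0,2,2] → ·  [on edge]
    (3,8)@(7, 17): e=[0,-2,6] → ·  [on edge]
  covered (0 px):
    · · · · · · ·
    · · · · · · ·
    · · · · · · ·
    · · · · · · ·
    · · · · · · ·
    · · · · · · ·
    · · · · · · ·
    · · · · · · ·
    · · · · · · ·
    · · · · · · ·
    · · · · · · ·
T2:
  2·area = 107
  edge (4, 5)→(10, 0): d=(6,-5) top-left  bias=+0
  edge (10, 0)→(11, 17): d=(1,17) right/bottom  bias=-1
  edge (11, 17)→(4, 5): d=(-7,-12) top-left  bias=+0
    (4,0)@(9, 1): e=[1,18,88] → █
    (5,0)@(11, 1): e=[11,-16,112] → ·
    (3,1)@(7, 3): e=[3,54,50] → █
    (5,1)@(11, 3): e=[23,-14,98] → ·
    (2,2)@(5, 5): e=[5,90,12] → █
    (5,2)@(11, 5): e=[35,-12,84] → ·
    (2,3)@(5, 7): e=[17,92,-2] → ·
    (3,3)@(7, 7): e=[27,58,22] → █
    (5,3)@(11, 7): e=[47,-10,70] → ·
    (3,4)@(7, 9): e=[39,60,8] → █
    (5,4)@(11, 9): e=[59,-8,56] → ·
    (3,5)@(7, 11): e=[51,62,-6] → ·
    (5,8)@(11, 17): e=[107,0,0] → ·  [on edge]
  covered (12 px):
    · · · · █ · ·
    · · · █ █ · ·
    · · █ █ █ · ·
    · · · █ █ · ·
    · · · █ █ · ·
    · · · · █ · ·
    · · · · █ · ·
    · · · · · · ·
    · · · · · · ·
    · · · · · · ·
    · · · · · · ·

Result: 21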